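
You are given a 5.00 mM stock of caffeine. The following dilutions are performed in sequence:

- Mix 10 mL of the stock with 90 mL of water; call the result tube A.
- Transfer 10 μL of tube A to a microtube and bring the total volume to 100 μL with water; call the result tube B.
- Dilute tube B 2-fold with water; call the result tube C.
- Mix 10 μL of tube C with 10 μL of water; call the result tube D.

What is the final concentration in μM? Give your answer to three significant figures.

Step 1: 10 mL + 90 mL = 100 mL total → factor 100/10 = 10
Step 2: 10 μL brought to 100 μL → factor 100/10 = 10
Step 3: 2-fold → factor 2
Step 4: 10 μL + 10 μL = 20 μL total → factor 20/10 = 2
Overall dilution factor = 10 × 10 × 2 × 2 = 400
Final = 5.00 mM / 400 = 0.01250 mM = 12.5 μM

12.5 μM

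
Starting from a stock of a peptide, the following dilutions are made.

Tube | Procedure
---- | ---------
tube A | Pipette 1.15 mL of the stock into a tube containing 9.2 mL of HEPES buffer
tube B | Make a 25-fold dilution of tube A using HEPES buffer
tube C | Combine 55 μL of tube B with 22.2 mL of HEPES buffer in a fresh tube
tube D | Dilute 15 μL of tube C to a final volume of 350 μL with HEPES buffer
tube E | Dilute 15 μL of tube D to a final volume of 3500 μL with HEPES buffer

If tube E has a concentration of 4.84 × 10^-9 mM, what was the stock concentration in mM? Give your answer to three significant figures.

Step 1: 1.15 mL + 9.2 mL = 10.35 mL total → factor 10.35/1.15 = 9
Step 2: 25-fold → factor 25
Step 3: 55 μL + 22.2 mL = 22255 μL total → factor 22255/55 = 404.64
Step 4: 15 μL brought to 350 μL → factor 350/15 = 23.333
Step 5: 15 μL brought to 3500 μL → factor 3500/15 = 233.33
Overall dilution factor = 9 × 25 × 404.64 × 23.333 × 233.33 = 4.9568 × 10^8
Stock = 4.84 × 10^-9 mM × 4.9568 × 10^8 = 2.40 mM

2.40 mM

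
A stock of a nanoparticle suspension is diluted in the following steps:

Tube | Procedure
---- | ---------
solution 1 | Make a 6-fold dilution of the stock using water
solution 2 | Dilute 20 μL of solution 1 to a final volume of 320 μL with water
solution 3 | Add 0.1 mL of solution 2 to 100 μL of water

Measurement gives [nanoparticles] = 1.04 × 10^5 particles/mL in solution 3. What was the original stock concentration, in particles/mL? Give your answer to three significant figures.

2.00 × 10^7 particles/mL

Step 1: 6-fold → factor 6
Step 2: 20 μL brought to 320 μL → factor 320/20 = 16
Step 3: 0.1 mL + 100 μL = 0.2 mL total → factor 0.2/0.1 = 2
Overall dilution factor = 6 × 16 × 2 = 192
Stock = 1.04 × 10^5 particles/mL × 192 = 2.00 × 10^7 particles/mL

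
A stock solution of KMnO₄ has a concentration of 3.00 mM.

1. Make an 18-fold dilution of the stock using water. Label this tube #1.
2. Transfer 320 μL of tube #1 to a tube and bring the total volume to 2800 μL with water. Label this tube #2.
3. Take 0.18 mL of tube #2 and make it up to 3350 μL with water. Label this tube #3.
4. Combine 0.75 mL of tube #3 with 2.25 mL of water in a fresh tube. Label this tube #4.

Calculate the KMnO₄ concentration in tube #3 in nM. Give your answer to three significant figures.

1.02 × 10^3 nM

Step 1: 18-fold → factor 18
Step 2: 320 μL brought to 2800 μL → factor 2800/320 = 8.75
Step 3: 0.18 mL brought to 3350 μL → factor 3.35/0.18 = 18.611
Dilution factor through tube #3 = 18 × 8.75 × 18.611 = 2931.2
[tube #3] = 3.00 mM / 2931.2 = 0.001023 mM = 1.02 × 10^3 nM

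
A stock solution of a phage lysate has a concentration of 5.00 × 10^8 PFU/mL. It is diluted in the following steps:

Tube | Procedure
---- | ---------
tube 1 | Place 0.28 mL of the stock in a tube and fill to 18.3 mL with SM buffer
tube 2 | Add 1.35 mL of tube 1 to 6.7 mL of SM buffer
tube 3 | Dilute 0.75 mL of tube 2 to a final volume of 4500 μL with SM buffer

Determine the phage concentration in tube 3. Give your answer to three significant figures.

2.14 × 10^5 PFU/mL

Step 1: 0.28 mL brought to 18.3 mL → factor 18.3/0.28 = 65.357
Step 2: 1.35 mL + 6.7 mL = 8.05 mL total → factor 8.05/1.35 = 5.963
Step 3: 0.75 mL brought to 4500 μL → factor 4.5/0.75 = 6
Overall dilution factor = 65.357 × 5.963 × 6 = 2338.3
Final = 5.00 × 10^8 PFU/mL / 2338.3 = 2.14 × 10^5 PFU/mL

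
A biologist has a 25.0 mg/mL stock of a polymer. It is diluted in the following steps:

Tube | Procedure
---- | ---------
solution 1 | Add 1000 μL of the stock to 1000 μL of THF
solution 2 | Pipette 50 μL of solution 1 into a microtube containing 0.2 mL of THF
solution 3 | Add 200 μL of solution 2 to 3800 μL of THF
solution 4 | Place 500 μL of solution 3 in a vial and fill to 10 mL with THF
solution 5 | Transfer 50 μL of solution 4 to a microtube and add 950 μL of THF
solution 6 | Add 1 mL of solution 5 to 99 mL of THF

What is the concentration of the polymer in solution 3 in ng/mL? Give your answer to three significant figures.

Step 1: 1000 μL + 1000 μL = 2000 μL total → factor 2000/1000 = 2
Step 2: 50 μL + 0.2 mL = 250 μL total → factor 250/50 = 5
Step 3: 200 μL + 3800 μL = 4000 μL total → factor 4000/200 = 20
Dilution factor through solution 3 = 2 × 5 × 20 = 200
[solution 3] = 25.0 mg/mL / 200 = 0.1250 mg/mL = 1.25 × 10^5 ng/mL

1.25 × 10^5 ng/mL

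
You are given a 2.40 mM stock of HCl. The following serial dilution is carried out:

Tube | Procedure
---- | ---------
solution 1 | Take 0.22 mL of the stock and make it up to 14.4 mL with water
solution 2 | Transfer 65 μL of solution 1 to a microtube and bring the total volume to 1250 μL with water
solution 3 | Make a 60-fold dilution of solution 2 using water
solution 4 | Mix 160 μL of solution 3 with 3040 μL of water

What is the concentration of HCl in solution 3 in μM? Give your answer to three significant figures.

Step 1: 0.22 mL brought to 14.4 mL → factor 14.4/0.22 = 65.455
Step 2: 65 μL brought to 1250 μL → factor 1250/65 = 19.231
Step 3: 60-fold → factor 60
Dilution factor through solution 3 = 65.455 × 19.231 × 60 = 75524
[solution 3] = 2.40 mM / 75524 = 3.178 × 10^-5 mM = 0.0318 μM

0.0318 μM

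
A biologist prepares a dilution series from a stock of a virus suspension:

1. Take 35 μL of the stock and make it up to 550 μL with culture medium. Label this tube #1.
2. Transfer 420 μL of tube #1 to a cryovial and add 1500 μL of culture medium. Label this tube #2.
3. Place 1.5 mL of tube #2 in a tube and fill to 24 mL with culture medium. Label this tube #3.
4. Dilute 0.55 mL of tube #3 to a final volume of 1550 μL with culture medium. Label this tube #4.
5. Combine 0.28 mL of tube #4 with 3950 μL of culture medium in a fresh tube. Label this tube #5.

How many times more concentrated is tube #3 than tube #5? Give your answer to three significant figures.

Step 1: 35 μL brought to 550 μL → factor 550/35 = 15.714
Step 2: 420 μL + 1500 μL = 1920 μL total → factor 1920/420 = 4.5714
Step 3: 1.5 mL brought to 24 mL → factor 24/1.5 = 16
Step 4: 0.55 mL brought to 1550 μL → factor 1.55/0.55 = 2.8182
Step 5: 0.28 mL + 3950 μL = 4.23 mL total → factor 4.23/0.28 = 15.107
Dilution factor to tube #3 = 1149.4; to tube #5 = 48935
[tube #3]/[tube #5] = (factor to tube #5)/(factor to tube #3) = 48935/1149.4 = 42.6

42.6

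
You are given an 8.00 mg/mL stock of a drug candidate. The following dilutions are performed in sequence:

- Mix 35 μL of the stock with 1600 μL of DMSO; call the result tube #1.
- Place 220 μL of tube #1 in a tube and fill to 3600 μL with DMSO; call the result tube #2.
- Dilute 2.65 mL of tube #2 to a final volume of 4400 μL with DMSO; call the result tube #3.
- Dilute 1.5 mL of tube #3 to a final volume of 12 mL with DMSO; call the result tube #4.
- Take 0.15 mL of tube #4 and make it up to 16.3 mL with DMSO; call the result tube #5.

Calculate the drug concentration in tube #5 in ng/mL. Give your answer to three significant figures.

Step 1: 35 μL + 1600 μL = 1635 μL total → factor 1635/35 = 46.714
Step 2: 220 μL brought to 3600 μL → factor 3600/220 = 16.364
Step 3: 2.65 mL brought to 4400 μL → factor 4.4/2.65 = 1.6604
Step 4: 1.5 mL brought to 12 mL → factor 12/1.5 = 8
Step 5: 0.15 mL brought to 16.3 mL → factor 16.3/0.15 = 108.67
Dilution factor through tube #5 = 46.714 × 16.364 × 1.6604 × 8 × 108.67 = 1.1034 × 10^6
[tube #5] = 8.00 mg/mL / 1.1034 × 10^6 = 7.250 × 10^-6 mg/mL = 7.25 ng/mL

7.25 ng/mL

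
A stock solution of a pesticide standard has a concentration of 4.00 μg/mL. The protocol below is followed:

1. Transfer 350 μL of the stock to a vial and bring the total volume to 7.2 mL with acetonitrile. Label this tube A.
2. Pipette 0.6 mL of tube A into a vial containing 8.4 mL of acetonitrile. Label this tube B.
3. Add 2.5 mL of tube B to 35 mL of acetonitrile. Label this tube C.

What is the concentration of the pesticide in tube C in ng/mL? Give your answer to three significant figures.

0.864 ng/mL

Step 1: 350 μL brought to 7.2 mL → factor 7200/350 = 20.571
Step 2: 0.6 mL + 8.4 mL = 9 mL total → factor 9/0.6 = 15
Step 3: 2.5 mL + 35 mL = 37.5 mL total → factor 37.5/2.5 = 15
Overall dilution factor = 20.571 × 15 × 15 = 4628.6
Final = 4.00 μg/mL / 4628.6 = 0.0008642 μg/mL = 0.864 ng/mL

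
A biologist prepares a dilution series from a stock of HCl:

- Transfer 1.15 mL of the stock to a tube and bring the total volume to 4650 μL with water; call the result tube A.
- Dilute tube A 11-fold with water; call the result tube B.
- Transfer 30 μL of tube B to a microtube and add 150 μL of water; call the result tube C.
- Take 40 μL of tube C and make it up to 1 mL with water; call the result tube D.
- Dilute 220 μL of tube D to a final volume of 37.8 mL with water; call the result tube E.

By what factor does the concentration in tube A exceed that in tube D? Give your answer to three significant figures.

Step 1: 1.15 mL brought to 4650 μL → factor 4.65/1.15 = 4.0435
Step 2: 11-fold → factor 11
Step 3: 30 μL + 150 μL = 180 μL total → factor 180/30 = 6
Step 4: 40 μL brought to 1 mL → factor 1000/40 = 25
Dilution factor to tube A = 4.0435; to tube D = 6671.7
[tube A]/[tube D] = (factor to tube D)/(factor to tube A) = 6671.7/4.0435 = 1.65 × 10^3

1.65 × 10^3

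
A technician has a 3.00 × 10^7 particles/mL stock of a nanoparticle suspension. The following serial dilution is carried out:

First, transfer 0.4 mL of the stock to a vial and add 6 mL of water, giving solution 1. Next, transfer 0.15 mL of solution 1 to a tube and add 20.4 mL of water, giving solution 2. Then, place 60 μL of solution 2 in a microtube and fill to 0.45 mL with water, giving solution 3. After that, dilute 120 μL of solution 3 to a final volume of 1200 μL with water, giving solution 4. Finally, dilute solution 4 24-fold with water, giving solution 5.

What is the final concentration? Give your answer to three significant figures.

Step 1: 0.4 mL + 6 mL = 6.4 mL total → factor 6.4/0.4 = 16
Step 2: 0.15 mL + 20.4 mL = 20.55 mL total → factor 20.55/0.15 = 137
Step 3: 60 μL brought to 0.45 mL → factor 450/60 = 7.5
Step 4: 120 μL brought to 1200 μL → factor 1200/120 = 10
Step 5: 24-fold → factor 24
Overall dilution factor = 16 × 137 × 7.5 × 10 × 24 = 3.9456 × 10^6
Final = 3.00 × 10^7 particles/mL / 3.9456 × 10^6 = 7.60 particles/mL

7.60 particles/mL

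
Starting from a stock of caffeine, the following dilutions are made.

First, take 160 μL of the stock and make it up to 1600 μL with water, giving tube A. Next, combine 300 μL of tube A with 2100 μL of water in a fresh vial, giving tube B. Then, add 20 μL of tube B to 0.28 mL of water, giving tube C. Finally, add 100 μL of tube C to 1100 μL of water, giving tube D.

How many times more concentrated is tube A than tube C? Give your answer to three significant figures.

Step 1: 160 μL brought to 1600 μL → factor 1600/160 = 10
Step 2: 300 μL + 2100 μL = 2400 μL total → factor 2400/300 = 8
Step 3: 20 μL + 0.28 mL = 300 μL total → factor 300/20 = 15
Dilution factor to tube A = 10; to tube C = 1200
[tube A]/[tube C] = (factor to tube C)/(factor to tube A) = 1200/10 = 120

120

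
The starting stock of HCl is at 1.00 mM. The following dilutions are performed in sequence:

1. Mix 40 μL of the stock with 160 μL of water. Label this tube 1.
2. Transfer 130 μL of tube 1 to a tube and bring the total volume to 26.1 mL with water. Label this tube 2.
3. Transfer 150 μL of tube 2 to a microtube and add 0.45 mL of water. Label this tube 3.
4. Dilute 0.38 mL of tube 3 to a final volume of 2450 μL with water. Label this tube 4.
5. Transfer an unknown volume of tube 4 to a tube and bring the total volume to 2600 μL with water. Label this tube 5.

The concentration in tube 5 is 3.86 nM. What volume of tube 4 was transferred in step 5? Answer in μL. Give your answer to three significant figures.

Step 1: 40 μL + 160 μL = 200 μL total → factor 200/40 = 5
Step 2: 130 μL brought to 26.1 mL → factor 26100/130 = 200.77
Step 3: 150 μL + 0.45 mL = 600 μL total → factor 600/150 = 4
Step 4: 0.38 mL brought to 2450 μL → factor 2.45/0.38 = 6.4474
Step 5: v brought to 2600 μL → factor = 2600 μL/v
Product of known-step factors = 25889
Overall factor = 1.00 mM / (3.86 nM) = 2.5907 × 10^5
Step-5 factor = 2.5907 × 10^5 / 25889 = 10.007
v = 2600 μL / 10.007 = 260 μL

260 μL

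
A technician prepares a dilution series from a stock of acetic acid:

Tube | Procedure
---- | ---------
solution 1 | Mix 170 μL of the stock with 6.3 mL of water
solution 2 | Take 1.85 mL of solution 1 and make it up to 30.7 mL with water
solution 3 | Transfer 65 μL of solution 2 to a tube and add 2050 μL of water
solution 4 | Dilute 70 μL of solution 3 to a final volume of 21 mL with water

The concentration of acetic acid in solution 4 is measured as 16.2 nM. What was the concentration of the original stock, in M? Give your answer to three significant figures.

Step 1: 170 μL + 6.3 mL = 6470 μL total → factor 6470/170 = 38.059
Step 2: 1.85 mL brought to 30.7 mL → factor 30.7/1.85 = 16.595
Step 3: 65 μL + 2050 μL = 2115 μL total → factor 2115/65 = 32.538
Step 4: 70 μL brought to 21 mL → factor 21000/70 = 300
Overall dilution factor = 38.059 × 16.595 × 32.538 × 300 = 6.1651 × 10^6
Stock = 16.2 nM × 6.1651 × 10^6 = 9.987 × 10^7 nM = 0.0999 M

0.0999 M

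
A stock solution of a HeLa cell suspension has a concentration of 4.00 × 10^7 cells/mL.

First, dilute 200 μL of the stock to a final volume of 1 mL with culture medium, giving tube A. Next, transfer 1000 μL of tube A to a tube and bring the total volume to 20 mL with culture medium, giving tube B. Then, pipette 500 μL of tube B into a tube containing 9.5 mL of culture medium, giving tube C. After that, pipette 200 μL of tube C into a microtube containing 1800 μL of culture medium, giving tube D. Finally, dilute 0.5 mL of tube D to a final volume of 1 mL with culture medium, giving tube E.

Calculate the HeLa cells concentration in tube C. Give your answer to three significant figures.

2.00 × 10^4 cells/mL

Step 1: 200 μL brought to 1 mL → factor 1000/200 = 5
Step 2: 1000 μL brought to 20 mL → factor 20000/1000 = 20
Step 3: 500 μL + 9.5 mL = 10000 μL total → factor 10000/500 = 20
Dilution factor through tube C = 5 × 20 × 20 = 2000
[tube C] = 4.00 × 10^7 cells/mL / 2000 = 2.00 × 10^4 cells/mL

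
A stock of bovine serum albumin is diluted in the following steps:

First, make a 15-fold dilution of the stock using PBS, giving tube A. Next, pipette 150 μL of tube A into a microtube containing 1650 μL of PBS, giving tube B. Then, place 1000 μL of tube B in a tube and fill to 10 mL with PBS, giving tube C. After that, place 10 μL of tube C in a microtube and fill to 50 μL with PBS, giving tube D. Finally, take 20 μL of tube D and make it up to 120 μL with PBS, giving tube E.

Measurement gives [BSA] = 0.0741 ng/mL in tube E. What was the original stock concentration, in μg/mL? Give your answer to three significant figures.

4.00 μg/mL

Step 1: 15-fold → factor 15
Step 2: 150 μL + 1650 μL = 1800 μL total → factor 1800/150 = 12
Step 3: 1000 μL brought to 10 mL → factor 10000/1000 = 10
Step 4: 10 μL brought to 50 μL → factor 50/10 = 5
Step 5: 20 μL brought to 120 μL → factor 120/20 = 6
Overall dilution factor = 15 × 12 × 10 × 5 × 6 = 54000
Stock = 0.0741 ng/mL × 54000 = 4001 ng/mL = 4.00 μg/mL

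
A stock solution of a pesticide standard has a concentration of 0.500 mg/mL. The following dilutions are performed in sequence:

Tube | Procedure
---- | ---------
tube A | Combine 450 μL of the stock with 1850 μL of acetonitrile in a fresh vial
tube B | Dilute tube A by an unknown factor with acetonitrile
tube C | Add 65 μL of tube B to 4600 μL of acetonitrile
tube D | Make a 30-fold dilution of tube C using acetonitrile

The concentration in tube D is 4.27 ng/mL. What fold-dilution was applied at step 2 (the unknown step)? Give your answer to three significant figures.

Step 1: 450 μL + 1850 μL = 2300 μL total → factor 2300/450 = 5.1111
Step 2: unknown factor x
Step 3: 65 μL + 4600 μL = 4665 μL total → factor 4665/65 = 71.769
Step 4: 30-fold → factor 30
Product of known-step factors = 11005
Overall factor = 0.500 mg/mL / (4.27 ng/mL) = 1.171 × 10^5
x = 1.171 × 10^5 / 11005 = 10.6

10.6-fold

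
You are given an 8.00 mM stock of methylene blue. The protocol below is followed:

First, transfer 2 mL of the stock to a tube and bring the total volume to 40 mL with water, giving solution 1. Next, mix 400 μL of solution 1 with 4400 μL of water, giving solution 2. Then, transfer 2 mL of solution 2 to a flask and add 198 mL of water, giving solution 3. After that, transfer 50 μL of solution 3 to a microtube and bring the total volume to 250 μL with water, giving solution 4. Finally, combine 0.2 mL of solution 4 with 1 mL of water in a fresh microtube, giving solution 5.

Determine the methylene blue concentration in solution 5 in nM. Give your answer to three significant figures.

Step 1: 2 mL brought to 40 mL → factor 40/2 = 20
Step 2: 400 μL + 4400 μL = 4800 μL total → factor 4800/400 = 12
Step 3: 2 mL + 198 mL = 200 mL total → factor 200/2 = 100
Step 4: 50 μL brought to 250 μL → factor 250/50 = 5
Step 5: 0.2 mL + 1 mL = 1.2 mL total → factor 1.2/0.2 = 6
Overall dilution factor = 20 × 12 × 100 × 5 × 6 = 7.2 × 10^5
Final = 8.00 mM / 7.2 × 10^5 = 1.111 × 10^-5 mM = 11.1 nM

11.1 nM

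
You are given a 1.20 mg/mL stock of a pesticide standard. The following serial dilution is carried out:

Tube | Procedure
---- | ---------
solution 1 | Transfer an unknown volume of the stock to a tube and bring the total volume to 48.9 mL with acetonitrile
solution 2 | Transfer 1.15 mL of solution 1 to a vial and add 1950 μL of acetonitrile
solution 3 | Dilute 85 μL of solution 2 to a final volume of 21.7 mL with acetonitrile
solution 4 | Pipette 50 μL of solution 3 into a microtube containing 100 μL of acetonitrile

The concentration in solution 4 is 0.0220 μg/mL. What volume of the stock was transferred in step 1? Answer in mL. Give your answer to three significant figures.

Step 1: v brought to 48.9 mL → factor = 48.9 mL/v
Step 2: 1.15 mL + 1950 μL = 3.1 mL total → factor 3.1/1.15 = 2.6957
Step 3: 85 μL brought to 21.7 mL → factor 21700/85 = 255.29
Step 4: 50 μL + 100 μL = 150 μL total → factor 150/50 = 3
Product of known-step factors = 2064.6
Overall factor = 1.20 mg/mL / (0.0220 μg/mL) = 54545
Step-1 factor = 54545 / 2064.6 = 26.42
v = 48.9 mL / 26.42 = 1.85 mL

1.85 mL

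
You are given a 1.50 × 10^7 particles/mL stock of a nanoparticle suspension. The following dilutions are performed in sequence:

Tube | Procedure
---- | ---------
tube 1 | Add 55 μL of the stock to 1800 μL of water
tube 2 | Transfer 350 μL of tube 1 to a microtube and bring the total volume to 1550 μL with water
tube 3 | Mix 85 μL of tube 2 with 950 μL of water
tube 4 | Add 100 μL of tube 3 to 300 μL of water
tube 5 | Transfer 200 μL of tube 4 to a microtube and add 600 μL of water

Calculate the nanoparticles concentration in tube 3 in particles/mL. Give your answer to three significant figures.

8.25 × 10^3 particles/mL

Step 1: 55 μL + 1800 μL = 1855 μL total → factor 1855/55 = 33.727
Step 2: 350 μL brought to 1550 μL → factor 1550/350 = 4.4286
Step 3: 85 μL + 950 μL = 1035 μL total → factor 1035/85 = 12.176
Dilution factor through tube 3 = 33.727 × 4.4286 × 12.176 = 1818.7
[tube 3] = 1.50 × 10^7 particles/mL / 1818.7 = 8.25 × 10^3 particles/mL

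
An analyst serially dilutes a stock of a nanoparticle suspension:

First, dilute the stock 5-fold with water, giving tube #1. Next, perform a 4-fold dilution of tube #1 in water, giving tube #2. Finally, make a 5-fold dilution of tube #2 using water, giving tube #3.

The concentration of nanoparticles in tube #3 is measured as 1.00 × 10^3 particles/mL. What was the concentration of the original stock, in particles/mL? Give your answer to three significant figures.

1.00 × 10^5 particles/mL

Step 1: 5-fold → factor 5
Step 2: 4-fold → factor 4
Step 3: 5-fold → factor 5
Overall dilution factor = 5 × 4 × 5 = 100
Stock = 1.00 × 10^3 particles/mL × 100 = 1.00 × 10^5 particles/mL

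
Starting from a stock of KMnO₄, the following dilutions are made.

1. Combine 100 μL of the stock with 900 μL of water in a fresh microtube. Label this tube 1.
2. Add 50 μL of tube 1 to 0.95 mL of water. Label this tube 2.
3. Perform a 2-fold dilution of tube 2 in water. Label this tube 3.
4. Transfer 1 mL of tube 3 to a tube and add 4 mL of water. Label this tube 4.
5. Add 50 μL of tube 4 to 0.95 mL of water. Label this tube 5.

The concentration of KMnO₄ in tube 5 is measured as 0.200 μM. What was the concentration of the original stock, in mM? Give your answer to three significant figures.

8.00 mM

Step 1: 100 μL + 900 μL = 1000 μL total → factor 1000/100 = 10
Step 2: 50 μL + 0.95 mL = 1000 μL total → factor 1000/50 = 20
Step 3: 2-fold → factor 2
Step 4: 1 mL + 4 mL = 5 mL total → factor 5/1 = 5
Step 5: 50 μL + 0.95 mL = 1000 μL total → factor 1000/50 = 20
Overall dilution factor = 10 × 20 × 2 × 5 × 20 = 40000
Stock = 0.200 μM × 40000 = 8000 μM = 8.00 mM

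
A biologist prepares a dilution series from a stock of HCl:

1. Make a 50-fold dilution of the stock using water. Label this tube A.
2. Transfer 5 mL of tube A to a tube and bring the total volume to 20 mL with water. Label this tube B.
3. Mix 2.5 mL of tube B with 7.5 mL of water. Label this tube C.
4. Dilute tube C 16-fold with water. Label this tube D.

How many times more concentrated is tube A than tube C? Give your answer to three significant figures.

Step 1: 50-fold → factor 50
Step 2: 5 mL brought to 20 mL → factor 20/5 = 4
Step 3: 2.5 mL + 7.5 mL = 10 mL total → factor 10/2.5 = 4
Dilution factor to tube A = 50; to tube C = 800
[tube A]/[tube C] = (factor to tube C)/(factor to tube A) = 800/50 = 16.0

16.0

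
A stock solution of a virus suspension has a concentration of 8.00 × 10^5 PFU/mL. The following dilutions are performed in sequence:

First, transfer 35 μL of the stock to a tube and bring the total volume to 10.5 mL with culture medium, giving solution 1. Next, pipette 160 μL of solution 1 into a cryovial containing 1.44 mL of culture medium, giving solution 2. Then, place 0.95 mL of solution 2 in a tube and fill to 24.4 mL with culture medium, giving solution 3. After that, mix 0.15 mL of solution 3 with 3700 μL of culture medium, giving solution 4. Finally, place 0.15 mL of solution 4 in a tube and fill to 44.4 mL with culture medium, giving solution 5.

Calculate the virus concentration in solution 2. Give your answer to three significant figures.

Step 1: 35 μL brought to 10.5 mL → factor 10500/35 = 300
Step 2: 160 μL + 1.44 mL = 1600 μL total → factor 1600/160 = 10
Dilution factor through solution 2 = 300 × 10 = 3000
[solution 2] = 8.00 × 10^5 PFU/mL / 3000 = 267 PFU/mL

267 PFU/mL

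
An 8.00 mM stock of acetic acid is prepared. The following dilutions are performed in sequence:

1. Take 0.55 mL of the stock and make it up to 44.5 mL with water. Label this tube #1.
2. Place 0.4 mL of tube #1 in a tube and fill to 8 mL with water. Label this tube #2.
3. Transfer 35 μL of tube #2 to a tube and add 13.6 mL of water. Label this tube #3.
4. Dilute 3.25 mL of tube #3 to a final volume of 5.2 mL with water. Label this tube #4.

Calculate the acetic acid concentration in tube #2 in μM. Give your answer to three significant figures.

4.94 μM

Step 1: 0.55 mL brought to 44.5 mL → factor 44.5/0.55 = 80.909
Step 2: 0.4 mL brought to 8 mL → factor 8/0.4 = 20
Dilution factor through tube #2 = 80.909 × 20 = 1618.2
[tube #2] = 8.00 mM / 1618.2 = 0.004944 mM = 4.94 μM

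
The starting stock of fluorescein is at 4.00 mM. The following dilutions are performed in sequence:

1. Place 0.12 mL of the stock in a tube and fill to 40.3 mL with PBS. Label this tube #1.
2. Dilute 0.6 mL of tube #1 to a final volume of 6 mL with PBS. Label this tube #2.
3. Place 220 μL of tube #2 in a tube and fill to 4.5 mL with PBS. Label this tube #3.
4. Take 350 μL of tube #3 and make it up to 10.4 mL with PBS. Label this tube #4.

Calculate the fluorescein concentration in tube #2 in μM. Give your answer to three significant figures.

1.19 μM

Step 1: 0.12 mL brought to 40.3 mL → factor 40.3/0.12 = 335.83
Step 2: 0.6 mL brought to 6 mL → factor 6/0.6 = 10
Dilution factor through tube #2 = 335.83 × 10 = 3358.3
[tube #2] = 4.00 mM / 3358.3 = 0.001191 mM = 1.19 μM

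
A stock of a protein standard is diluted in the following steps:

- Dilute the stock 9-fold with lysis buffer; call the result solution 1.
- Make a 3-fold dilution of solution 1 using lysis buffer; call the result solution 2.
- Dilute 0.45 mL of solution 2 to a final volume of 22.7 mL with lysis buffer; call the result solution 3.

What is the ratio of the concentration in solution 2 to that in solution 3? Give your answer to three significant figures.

Step 1: 9-fold → factor 9
Step 2: 3-fold → factor 3
Step 3: 0.45 mL brought to 22.7 mL → factor 22.7/0.45 = 50.444
Dilution factor to solution 2 = 27; to solution 3 = 1362
[solution 2]/[solution 3] = (factor to solution 3)/(factor to solution 2) = 1362/27 = 50.4

50.4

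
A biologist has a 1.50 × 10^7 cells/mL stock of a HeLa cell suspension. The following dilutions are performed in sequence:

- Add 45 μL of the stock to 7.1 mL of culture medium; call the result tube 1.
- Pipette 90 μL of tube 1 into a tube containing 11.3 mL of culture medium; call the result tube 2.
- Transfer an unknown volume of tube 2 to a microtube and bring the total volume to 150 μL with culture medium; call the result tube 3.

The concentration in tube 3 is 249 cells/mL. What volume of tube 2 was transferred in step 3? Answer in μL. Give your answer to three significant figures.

Step 1: 45 μL + 7.1 mL = 7145 μL total → factor 7145/45 = 158.78
Step 2: 90 μL + 11.3 mL = 11390 μL total → factor 11390/90 = 126.56
Step 3: v brought to 150 μL → factor = 150 μL/v
Product of known-step factors = 20094
Overall factor = 1.50 × 10^7 cells/mL / (249 cells/mL) = 60241
Step-3 factor = 60241 / 20094 = 2.9979
v = 150 μL / 2.9979 = 50.0 μL

50.0 μL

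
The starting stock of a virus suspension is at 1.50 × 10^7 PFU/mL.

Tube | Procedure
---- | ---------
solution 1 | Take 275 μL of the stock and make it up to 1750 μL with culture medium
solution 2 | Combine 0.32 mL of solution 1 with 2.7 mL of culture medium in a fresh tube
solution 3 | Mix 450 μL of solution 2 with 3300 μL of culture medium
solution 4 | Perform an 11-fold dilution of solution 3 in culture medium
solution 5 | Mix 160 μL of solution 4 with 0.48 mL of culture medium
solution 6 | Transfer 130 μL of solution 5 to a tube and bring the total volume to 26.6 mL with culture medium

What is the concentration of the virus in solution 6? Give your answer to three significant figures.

3.33 PFU/mL

Step 1: 275 μL brought to 1750 μL → factor 1750/275 = 6.3636
Step 2: 0.32 mL + 2.7 mL = 3.02 mL total → factor 3.02/0.32 = 9.4375
Step 3: 450 μL + 3300 μL = 3750 μL total → factor 3750/450 = 8.3333
Step 4: 11-fold → factor 11
Step 5: 160 μL + 0.48 mL = 640 μL total → factor 640/160 = 4
Step 6: 130 μL brought to 26.6 mL → factor 26600/130 = 204.62
Overall dilution factor = 6.3636 × 9.4375 × 8.3333 × 11 × 4 × 204.62 = 4.5058 × 10^6
Final = 1.50 × 10^7 PFU/mL / 4.5058 × 10^6 = 3.33 PFU/mL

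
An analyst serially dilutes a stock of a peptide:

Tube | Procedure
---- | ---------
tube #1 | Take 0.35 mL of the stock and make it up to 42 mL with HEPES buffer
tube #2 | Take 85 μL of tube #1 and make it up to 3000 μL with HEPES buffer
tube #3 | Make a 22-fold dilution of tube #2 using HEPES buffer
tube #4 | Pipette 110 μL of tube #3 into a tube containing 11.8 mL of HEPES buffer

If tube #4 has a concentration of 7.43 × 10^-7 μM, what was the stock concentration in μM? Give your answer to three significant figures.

Step 1: 0.35 mL brought to 42 mL → factor 42/0.35 = 120
Step 2: 85 μL brought to 3000 μL → factor 3000/85 = 35.294
Step 3: 22-fold → factor 22
Step 4: 110 μL + 11.8 mL = 11910 μL total → factor 11910/110 = 108.27
Overall dilution factor = 120 × 35.294 × 22 × 108.27 = 1.0088 × 10^7
Stock = 7.43 × 10^-7 μM × 1.0088 × 10^7 = 7.50 μM

7.50 μM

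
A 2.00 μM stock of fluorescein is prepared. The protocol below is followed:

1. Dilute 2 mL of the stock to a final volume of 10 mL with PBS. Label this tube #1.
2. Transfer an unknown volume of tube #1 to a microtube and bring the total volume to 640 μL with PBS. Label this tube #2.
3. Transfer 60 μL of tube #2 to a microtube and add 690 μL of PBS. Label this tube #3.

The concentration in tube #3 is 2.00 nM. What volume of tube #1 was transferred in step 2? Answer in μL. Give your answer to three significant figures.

Step 1: 2 mL brought to 10 mL → factor 10/2 = 5
Step 2: v brought to 640 μL → factor = 640 μL/v
Step 3: 60 μL + 690 μL = 750 μL total → factor 750/60 = 12.5
Product of known-step factors = 62.5
Overall factor = 2.00 μM / (2.00 nM) = 1000
Step-2 factor = 1000 / 62.5 = 16
v = 640 μL / 16 = 40.0 μL

40.0 μL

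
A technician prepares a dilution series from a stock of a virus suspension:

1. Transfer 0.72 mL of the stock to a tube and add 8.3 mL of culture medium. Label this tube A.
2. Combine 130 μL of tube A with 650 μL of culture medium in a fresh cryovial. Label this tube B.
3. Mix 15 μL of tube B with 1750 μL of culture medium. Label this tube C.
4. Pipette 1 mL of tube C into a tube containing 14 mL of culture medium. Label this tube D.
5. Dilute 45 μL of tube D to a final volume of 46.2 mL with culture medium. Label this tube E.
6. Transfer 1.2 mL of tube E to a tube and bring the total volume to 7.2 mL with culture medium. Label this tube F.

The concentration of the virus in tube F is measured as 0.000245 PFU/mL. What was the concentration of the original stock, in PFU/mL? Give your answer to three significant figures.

2.00 × 10^5 PFU/mL

Step 1: 0.72 mL + 8.3 mL = 9.02 mL total → factor 9.02/0.72 = 12.528
Step 2: 130 μL + 650 μL = 780 μL total → factor 780/130 = 6
Step 3: 15 μL + 1750 μL = 1765 μL total → factor 1765/15 = 117.67
Step 4: 1 mL + 14 mL = 15 mL total → factor 15/1 = 15
Step 5: 45 μL brought to 46.2 mL → factor 46200/45 = 1026.7
Step 6: 1.2 mL brought to 7.2 mL → factor 7.2/1.2 = 6
Overall dilution factor = 12.528 × 6 × 117.67 × 15 × 1026.7 × 6 = 8.1724 × 10^8
Stock = 0.000245 PFU/mL × 8.1724 × 10^8 = 2.00 × 10^5 PFU/mL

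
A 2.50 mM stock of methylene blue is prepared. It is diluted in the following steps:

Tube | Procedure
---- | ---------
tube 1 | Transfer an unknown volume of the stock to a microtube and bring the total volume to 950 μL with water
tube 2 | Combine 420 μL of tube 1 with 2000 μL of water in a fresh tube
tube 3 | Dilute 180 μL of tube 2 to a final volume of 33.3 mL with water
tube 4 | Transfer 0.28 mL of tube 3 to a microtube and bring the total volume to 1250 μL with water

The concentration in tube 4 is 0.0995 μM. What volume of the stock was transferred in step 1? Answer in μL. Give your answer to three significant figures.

180 μL

Step 1: v brought to 950 μL → factor = 950 μL/v
Step 2: 420 μL + 2000 μL = 2420 μL total → factor 2420/420 = 5.7619
Step 3: 180 μL brought to 33.3 mL → factor 33300/180 = 185
Step 4: 0.28 mL brought to 1250 μL → factor 1.25/0.28 = 4.4643
Product of known-step factors = 4758.7
Overall factor = 2.50 mM / (0.0995 μM) = 25126
Step-1 factor = 25126 / 4758.7 = 5.2799
v = 950 μL / 5.2799 = 180 μL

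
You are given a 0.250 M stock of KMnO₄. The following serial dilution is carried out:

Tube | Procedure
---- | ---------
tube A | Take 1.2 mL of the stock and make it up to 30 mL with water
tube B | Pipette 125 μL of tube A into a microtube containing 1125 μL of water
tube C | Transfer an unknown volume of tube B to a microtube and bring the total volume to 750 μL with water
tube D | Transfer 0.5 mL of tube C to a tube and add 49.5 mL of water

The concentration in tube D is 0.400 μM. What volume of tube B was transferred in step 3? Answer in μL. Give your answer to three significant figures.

30.0 μL

Step 1: 1.2 mL brought to 30 mL → factor 30/1.2 = 25
Step 2: 125 μL + 1125 μL = 1250 μL total → factor 1250/125 = 10
Step 3: v brought to 750 μL → factor = 750 μL/v
Step 4: 0.5 mL + 49.5 mL = 50 mL total → factor 50/0.5 = 100
Product of known-step factors = 25000
Overall factor = 0.250 M / (0.400 μM) = 6.25 × 10^5
Step-3 factor = 6.25 × 10^5 / 25000 = 25
v = 750 μL / 25 = 30.0 μL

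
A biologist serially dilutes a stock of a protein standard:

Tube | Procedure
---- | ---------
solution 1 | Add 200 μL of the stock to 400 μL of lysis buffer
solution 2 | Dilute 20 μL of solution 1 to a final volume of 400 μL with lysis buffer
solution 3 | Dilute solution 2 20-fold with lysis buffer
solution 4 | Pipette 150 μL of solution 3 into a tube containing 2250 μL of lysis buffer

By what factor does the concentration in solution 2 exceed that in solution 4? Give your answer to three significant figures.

320

Step 1: 200 μL + 400 μL = 600 μL total → factor 600/200 = 3
Step 2: 20 μL brought to 400 μL → factor 400/20 = 20
Step 3: 20-fold → factor 20
Step 4: 150 μL + 2250 μL = 2400 μL total → factor 2400/150 = 16
Dilution factor to solution 2 = 60; to solution 4 = 19200
[solution 2]/[solution 4] = (factor to solution 4)/(factor to solution 2) = 19200/60 = 320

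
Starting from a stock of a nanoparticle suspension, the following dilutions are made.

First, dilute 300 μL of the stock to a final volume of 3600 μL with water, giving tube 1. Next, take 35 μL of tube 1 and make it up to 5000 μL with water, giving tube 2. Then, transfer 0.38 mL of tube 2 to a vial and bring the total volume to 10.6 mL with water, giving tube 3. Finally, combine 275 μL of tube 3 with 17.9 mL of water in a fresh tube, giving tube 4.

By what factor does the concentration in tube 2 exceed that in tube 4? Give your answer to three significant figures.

Step 1: 300 μL brought to 3600 μL → factor 3600/300 = 12
Step 2: 35 μL brought to 5000 μL → factor 5000/35 = 142.86
Step 3: 0.38 mL brought to 10.6 mL → factor 10.6/0.38 = 27.895
Step 4: 275 μL + 17.9 mL = 18175 μL total → factor 18175/275 = 66.091
Dilution factor to tube 2 = 1714.3; to tube 4 = 3.1604 × 10^6
[tube 2]/[tube 4] = (factor to tube 4)/(factor to tube 2) = 3.1604 × 10^6/1714.3 = 1.84 × 10^3

1.84 × 10^3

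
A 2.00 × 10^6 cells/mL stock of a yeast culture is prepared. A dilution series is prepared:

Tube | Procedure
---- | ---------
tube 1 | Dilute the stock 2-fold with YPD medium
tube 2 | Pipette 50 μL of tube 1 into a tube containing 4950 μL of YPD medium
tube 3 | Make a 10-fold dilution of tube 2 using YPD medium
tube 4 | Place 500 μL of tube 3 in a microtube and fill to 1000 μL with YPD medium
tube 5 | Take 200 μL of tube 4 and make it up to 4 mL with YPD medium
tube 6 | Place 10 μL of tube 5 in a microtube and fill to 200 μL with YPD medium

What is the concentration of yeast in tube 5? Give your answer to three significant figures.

Step 1: 2-fold → factor 2
Step 2: 50 μL + 4950 μL = 5000 μL total → factor 5000/50 = 100
Step 3: 10-fold → factor 10
Step 4: 500 μL brought to 1000 μL → factor 1000/500 = 2
Step 5: 200 μL brought to 4 mL → factor 4000/200 = 20
Dilution factor through tube 5 = 2 × 100 × 10 × 2 × 20 = 80000
[tube 5] = 2.00 × 10^6 cells/mL / 80000 = 25.0 cells/mL

25.0 cells/mL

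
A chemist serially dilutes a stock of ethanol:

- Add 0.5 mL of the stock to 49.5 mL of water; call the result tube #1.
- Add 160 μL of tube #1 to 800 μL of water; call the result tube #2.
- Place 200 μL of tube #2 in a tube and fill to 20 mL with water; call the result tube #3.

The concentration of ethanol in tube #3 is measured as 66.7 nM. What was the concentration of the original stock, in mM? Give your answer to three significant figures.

4.00 mM

Step 1: 0.5 mL + 49.5 mL = 50 mL total → factor 50/0.5 = 100
Step 2: 160 μL + 800 μL = 960 μL total → factor 960/160 = 6
Step 3: 200 μL brought to 20 mL → factor 20000/200 = 100
Overall dilution factor = 100 × 6 × 100 = 60000
Stock = 66.7 nM × 60000 = 4.002 × 10^6 nM = 4.00 mM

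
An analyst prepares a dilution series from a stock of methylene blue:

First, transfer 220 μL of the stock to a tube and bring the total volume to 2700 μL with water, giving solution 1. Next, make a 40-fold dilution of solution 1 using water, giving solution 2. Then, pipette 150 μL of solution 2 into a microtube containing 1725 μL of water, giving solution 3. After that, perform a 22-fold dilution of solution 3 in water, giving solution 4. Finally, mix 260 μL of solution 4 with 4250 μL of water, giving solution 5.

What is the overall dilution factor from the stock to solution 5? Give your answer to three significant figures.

2.34 × 10^6

Step 1: 220 μL brought to 2700 μL → factor 2700/220 = 12.273
Step 2: 40-fold → factor 40
Step 3: 150 μL + 1725 μL = 1875 μL total → factor 1875/150 = 12.5
Step 4: 22-fold → factor 22
Step 5: 260 μL + 4250 μL = 4510 μL total → factor 4510/260 = 17.346
Overall dilution factor = 12.273 × 40 × 12.5 × 22 × 17.346 = 2.3417 × 10^6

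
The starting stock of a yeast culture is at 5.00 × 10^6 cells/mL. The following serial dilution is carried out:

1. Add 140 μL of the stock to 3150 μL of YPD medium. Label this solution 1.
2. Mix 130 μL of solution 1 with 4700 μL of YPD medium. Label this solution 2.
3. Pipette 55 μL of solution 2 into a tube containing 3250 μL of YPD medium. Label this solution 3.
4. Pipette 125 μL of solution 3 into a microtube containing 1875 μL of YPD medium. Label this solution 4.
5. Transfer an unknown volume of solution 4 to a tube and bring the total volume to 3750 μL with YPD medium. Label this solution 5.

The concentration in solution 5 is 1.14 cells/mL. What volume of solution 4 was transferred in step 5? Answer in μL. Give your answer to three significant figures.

718 μL

Step 1: 140 μL + 3150 μL = 3290 μL total → factor 3290/140 = 23.5
Step 2: 130 μL + 4700 μL = 4830 μL total → factor 4830/130 = 37.154
Step 3: 55 μL + 3250 μL = 3305 μL total → factor 3305/55 = 60.091
Step 4: 125 μL + 1875 μL = 2000 μL total → factor 2000/125 = 16
Step 5: v brought to 3750 μL → factor = 3750 μL/v
Product of known-step factors = 8.3946 × 10^5
Overall factor = 5.00 × 10^6 cells/mL / (1.14 cells/mL) = 4.386 × 10^6
Step-5 factor = 4.386 × 10^6 / 8.3946 × 10^5 = 5.2247
v = 3750 μL / 5.2247 = 718 μL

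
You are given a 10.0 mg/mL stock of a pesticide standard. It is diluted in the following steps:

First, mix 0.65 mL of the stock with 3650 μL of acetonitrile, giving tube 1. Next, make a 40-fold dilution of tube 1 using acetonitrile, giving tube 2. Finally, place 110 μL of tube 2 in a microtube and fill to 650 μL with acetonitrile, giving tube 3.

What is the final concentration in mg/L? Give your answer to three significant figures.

Step 1: 0.65 mL + 3650 μL = 4.3 mL total → factor 4.3/0.65 = 6.6154
Step 2: 40-fold → factor 40
Step 3: 110 μL brought to 650 μL → factor 650/110 = 5.9091
Overall dilution factor = 6.6154 × 40 × 5.9091 = 1563.6
Final = 10.0 mg/mL / 1563.6 = 0.006395 mg/mL = 6.40 mg/L

6.40 mg/L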